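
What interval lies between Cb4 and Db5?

C to D spans two letter names (C-D), plus an octave: a ninth.
Cb4 to Db5 is 14 semitones, matching the major ninth exactly, so the quality is major.
(Equivalently, a compound major second: a major second plus an octave.)

major 9th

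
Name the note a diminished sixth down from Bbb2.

D2

Counting six letter names down from B lands on D.
A diminished sixth spans 7 semitones, so from Bbb2 the target pitch is D2.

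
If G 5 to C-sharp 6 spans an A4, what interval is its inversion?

The rule of nine gives the new number: 9 − 4 = 5, so a fourth becomes a fifth.
The quality also flips — augmented becomes diminished — giving a diminished fifth.

diminished fifth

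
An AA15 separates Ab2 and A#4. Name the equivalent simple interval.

doubly augmented octave

Each octave removed subtracts seven from the number: 15 − 7 = 8.
So a doubly augmented fifteenth is an octave plus a doubly augmented octave. The quality is unchanged.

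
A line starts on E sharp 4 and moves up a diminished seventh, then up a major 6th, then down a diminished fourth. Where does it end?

A diminished seventh up from E#4 is D5.
Up a major sixth from D5: B5 (9 semitones up).
Down a diminished fourth from B5: F##5 (4 semitones down).

F double-sharp 5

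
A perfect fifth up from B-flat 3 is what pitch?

The fifth takes the letter from B up to F.
A perfect fifth spans 7 semitones, so from Bb3 the target pitch is F4.

F 4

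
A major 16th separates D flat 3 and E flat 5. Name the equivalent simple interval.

major 2nd

Take out 2 octaves (14 from the number): 16 − 14 = 2.
That makes a major sixteenth a compound major second — 2 octaves plus a major second.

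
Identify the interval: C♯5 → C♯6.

perfect octave

C to C is the same letter name, plus an octave — that makes it an octave of some quality.
The perfect octave spans 12 semitones, and C#5 to C#6 is exactly 12 semitones — so this is a perfect octave.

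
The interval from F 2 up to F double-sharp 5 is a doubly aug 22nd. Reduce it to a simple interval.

Each octave removed subtracts seven from the number: 22 − 14 = 8.
Quality carries through unchanged, so the simple form is a doubly augmented octave.

doubly augmented 8th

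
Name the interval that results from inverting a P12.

perfect fourth

First reduce the compound perfect twelfth to its simple form, a perfect fifth.
Interval numbers invert to sum to nine: 5 + 4 = 9, so a fifth inverts to a fourth.
The quality also flips — perfect stays perfect — giving a perfect fourth.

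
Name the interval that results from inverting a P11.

P5

First reduce the compound perfect eleventh to its simple form, a perfect fourth.
Inverted interval numbers add to nine, so a fourth pairs with a fifth (4 + 5 = 9).
The quality also flips — perfect stays perfect — giving a perfect fifth.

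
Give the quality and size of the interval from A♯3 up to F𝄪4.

M6

A to F spans six letter names (A-B-C-D-E-F), so the interval is some kind of sixth.
The major sixth spans 9 semitones, and A#3 to F##4 is exactly 9 semitones — so this is a major sixth.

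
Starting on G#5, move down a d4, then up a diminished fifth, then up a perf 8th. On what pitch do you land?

A#6

G#5 down a diminished fourth → D##5 (4 semitones).
A diminished fifth up from D##5 is A#5.
Up a perfect octave from A#5: A#6 (12 semitones up).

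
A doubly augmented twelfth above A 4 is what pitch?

E double-sharp 6

Counting five letter names plus an octave up from A lands on E.
Moving 21 semitones up from A4 (the size of a doubly augmented twelfth) reaches E##6.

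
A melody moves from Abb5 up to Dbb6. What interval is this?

perfect fourth

A to D spans four letter names (A-B-C-D): a fourth.
The perfect fourth spans 5 semitones, and Abb5 to Dbb6 is exactly 5 semitones — so this is a perfect fourth.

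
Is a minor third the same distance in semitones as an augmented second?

A minor third = 3 semitones = an augmented second; enharmonically equal.

Yes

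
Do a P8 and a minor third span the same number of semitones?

No

A perfect octave spans 12 semitones; a minor third spans 3 semitones. They differ by 9.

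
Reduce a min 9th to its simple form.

minor second

Subtracting seven from the interval number removes an octave: 9 − 7 = 2.
So a minor ninth is an octave plus a minor second. The quality is unchanged.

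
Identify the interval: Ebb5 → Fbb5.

minor 2nd

E to F spans two letter names (E-F): a second.
At 1 semitone, Ebb5→Fbb5 falls one short of a major second: minor.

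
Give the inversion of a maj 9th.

First reduce the compound major ninth to its simple form, a major second.
Interval numbers invert to sum to nine: 2 + 7 = 9, so a second inverts to a seventh.
And major becomes minor under inversion, so we get a minor seventh.

minor 7th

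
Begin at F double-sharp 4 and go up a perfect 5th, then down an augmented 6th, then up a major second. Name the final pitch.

F sharp 4

F##4 up a perfect fifth → C##5 (7 semitones).
An augmented sixth down from C##5 is E4.
A major second up from E4 is F#4.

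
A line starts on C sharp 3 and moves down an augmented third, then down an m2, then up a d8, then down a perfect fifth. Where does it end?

C flat 3

Down an augmented third from C#3: Ab2 (5 semitones down).
Ab2 down a minor second → G2 (1 semitone).
G2 up a diminished octave → Gb3 (11 semitones).
A perfect fifth down from Gb3 is Cb3.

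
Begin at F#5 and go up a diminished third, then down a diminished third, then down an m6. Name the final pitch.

A diminished third up from F#5 is Ab5.
Ab5 down a diminished third → F#5 (2 semitones).
Down a minor sixth from F#5: A#4 (8 semitones down).

A#4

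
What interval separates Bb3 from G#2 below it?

diminished 10th

Descending from Bb3 to G#2 is the same interval as ascending G#2 to Bb3.
G to B spans three letter names (G-A-B), plus an octave — that makes it a tenth of some quality.
A major tenth would be 16 semitones; G#2 to Bb3 is 14, two semitones narrower, so the interval is diminished.
(Equivalently, a compound diminished third: a diminished third plus an octave.)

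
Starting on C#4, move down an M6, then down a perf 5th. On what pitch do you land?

A2

Down a major sixth from C#4: E3 (9 semitones down).
A perfect fifth down from E3 is A2.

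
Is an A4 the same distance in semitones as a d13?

An augmented fourth is 6 semitones but a diminished thirteenth is 19 semitones — different sizes.

No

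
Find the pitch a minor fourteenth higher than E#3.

D#5

Seven letters up from E (plus an octave) reaches D.
Moving 22 semitones up from E#3 (the size of a minor fourteenth) reaches D#5.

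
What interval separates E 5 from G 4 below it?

Descending from E5 to G4 is the same interval as ascending G4 to E5.
G to E spans six letter names (G-A-B-C-D-E): a sixth.
G4 to E5 is 9 semitones, matching the major sixth exactly, so the quality is major.

major sixth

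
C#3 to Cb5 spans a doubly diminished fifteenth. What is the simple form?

Each octave removed subtracts seven from the number: 15 − 7 = 8.
So a doubly diminished fifteenth is an octave plus a doubly diminished octave. The quality is unchanged.

dd8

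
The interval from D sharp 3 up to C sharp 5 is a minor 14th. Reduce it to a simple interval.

m7

Subtracting seven from the interval number removes an octave: 14 − 7 = 7.
Quality carries through unchanged, so the simple form is a minor seventh.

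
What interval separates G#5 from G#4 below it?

P8

Descending from G#5 to G#4 is the same interval as ascending G#4 to G#5.
G to G is the same letter name, plus an octave: an octave.
G#4 to G#5 is 12 semitones, matching the perfect octave exactly, so the quality is perfect.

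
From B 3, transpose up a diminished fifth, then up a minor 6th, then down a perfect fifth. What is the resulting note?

B3 up a diminished fifth → F4 (6 semitones).
F4 up a minor sixth → Db5 (8 semitones).
Down a perfect fifth from Db5: Gb4 (7 semitones down).

G flat 4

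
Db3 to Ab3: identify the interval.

D to A spans five letter names (D-E-F-G-A) — that makes it a fifth of some quality.
The perfect fifth spans 7 semitones, and Db3 to Ab3 is exactly 7 semitones — so this is a perfect fifth.

perfect 5th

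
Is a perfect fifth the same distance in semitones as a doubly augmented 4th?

Both span 7 semitones: a perfect fifth and a doubly augmented fourth are the same chromatic distance.

Yes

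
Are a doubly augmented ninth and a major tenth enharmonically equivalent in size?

Both span 16 semitones: a doubly augmented ninth and a major tenth are the same chromatic distance.

Yes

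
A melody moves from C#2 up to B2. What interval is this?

minor 7th

C to B spans seven letter names (C-D-E-F-G-A-B), so the interval is some kind of seventh.
A major seventh would be 11 semitones, but C#2 to B2 is 10 — one semitone narrower, making it a minor seventh.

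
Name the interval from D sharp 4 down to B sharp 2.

Descending from D#4 to B#2 is the same interval as ascending B#2 to D#4.
B to D spans three letter names (B-C-D), plus an octave: a tenth.
A major tenth would be 16 semitones, but B#2 to D#4 is 15 — one semitone narrower, making it a minor tenth.
(Equivalently, a compound minor third: a minor third plus an octave.)

m10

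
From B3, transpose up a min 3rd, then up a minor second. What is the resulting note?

A minor third up from B3 is D4.
A minor second up from D4 is Eb4.

Eb4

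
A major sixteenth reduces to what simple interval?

M2

Subtracting seven from the interval number removes an octave: 16 − 14 = 2.
Quality carries through unchanged, so the simple form is a major second.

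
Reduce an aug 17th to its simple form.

augmented 3rd

Each octave removed subtracts seven from the number: 17 − 14 = 3.
Quality carries through unchanged, so the simple form is an augmented third.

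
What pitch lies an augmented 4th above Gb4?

Four letter names up from G: C.
Moving 6 semitones up from Gb4 (the size of an augmented fourth) reaches C5.

C5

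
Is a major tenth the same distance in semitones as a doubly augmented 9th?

A major tenth spans 16 semitones, and a doubly augmented ninth also spans 16 semitones — they're enharmonic.

Yes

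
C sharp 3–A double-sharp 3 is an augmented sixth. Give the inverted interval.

diminished third

The rule of nine gives the new number: 9 − 6 = 3, so a sixth becomes a third.
Quality inverts too: augmented becomes diminished. That makes the inversion a diminished third.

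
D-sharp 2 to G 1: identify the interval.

Descending from D#2 to G1 is the same interval as ascending G1 to D#2.
G to D spans five letter names (G-A-B-C-D) — that makes it a fifth of some quality.
The perfect fifth is 7 semitones; here we have 8, one semitone wider: augmented.

augmented fifth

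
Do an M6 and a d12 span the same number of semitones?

No

9 semitones (major sixth) vs 18 semitones (diminished twelfth): not equal.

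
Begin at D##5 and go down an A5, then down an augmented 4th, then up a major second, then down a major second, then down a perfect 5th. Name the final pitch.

G3

D##5 down an augmented fifth → G#4 (8 semitones).
An augmented fourth down from G#4 is D4.
Up a major second from D4: E4 (2 semitones up).
E4 down a major second → D4 (2 semitones).
D4 down a perfect fifth → G3 (7 semitones).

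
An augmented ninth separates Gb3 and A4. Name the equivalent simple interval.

Each octave removed subtracts seven from the number: 9 − 7 = 2.
Quality carries through unchanged, so the simple form is an augmented second.

augmented 2nd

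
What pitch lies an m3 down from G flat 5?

E flat 5

The third takes the letter from G down to E.
A minor third spans 3 semitones, so from Gb5 the target pitch is Eb5.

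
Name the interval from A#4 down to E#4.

perfect fourth

Descending from A#4 to E#4 is the same interval as ascending E#4 to A#4.
E to A spans four letter names (E-F-G-A) — that makes it a fourth of some quality.
The perfect fourth spans 5 semitones, and E#4 to A#4 is exactly 5 semitones — so this is a perfect fourth.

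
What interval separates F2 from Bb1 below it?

Descending from F2 to Bb1 is the same interval as ascending Bb1 to F2.
B to F spans five letter names (B-C-D-E-F), so the interval is some kind of fifth.
Bb1 to F2 is 7 semitones, matching the perfect fifth exactly, so the quality is perfect.

perfect fifth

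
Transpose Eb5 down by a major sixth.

Counting six letter names down from E lands on G.
Moving 9 semitones down from Eb5 (the size of a major sixth) reaches Gb4.

Gb4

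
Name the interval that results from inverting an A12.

d4

First reduce the compound augmented twelfth to its simple form, an augmented fifth.
Interval numbers invert to sum to nine: 5 + 4 = 9, so a fifth inverts to a fourth.
Quality inverts too: augmented becomes diminished. That makes the inversion a diminished fourth.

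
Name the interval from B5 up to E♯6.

B to E spans four letter names (B-C-D-E), so the interval is some kind of fourth.
The perfect fourth is 5 semitones; here we have 6, one semitone wider: augmented.

augmented fourth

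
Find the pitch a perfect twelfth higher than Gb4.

The twelfth's letter: G up five letter names plus an octave → D.
Moving 19 semitones up from Gb4 (the size of a perfect twelfth) reaches Db6.

Db6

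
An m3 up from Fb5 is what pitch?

The third takes the letter from F up to A.
A minor third spans 3 semitones, so from Fb5 the target pitch is Abb5.

Abb5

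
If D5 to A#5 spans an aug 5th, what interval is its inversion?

Inverted interval numbers add to nine, so a fifth pairs with a fourth (5 + 4 = 9).
Quality inverts too: augmented becomes diminished. That makes the inversion a diminished fourth.

diminished fourth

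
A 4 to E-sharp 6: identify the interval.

augmented twelfth

A to E spans five letter names (A-B-C-D-E), plus an octave: a twelfth.
The perfect twelfth is 19 semitones; here we have 20, one semitone wider: augmented.
(Equivalently, a compound augmented fifth: an augmented fifth plus an octave.)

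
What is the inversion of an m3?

The rule of nine gives the new number: 9 − 3 = 6, so a third becomes a sixth.
And minor becomes major under inversion, so we get a major sixth.

major sixth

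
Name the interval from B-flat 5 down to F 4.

Descending from Bb5 to F4 is the same interval as ascending F4 to Bb5.
F to B spans four letter names (F-G-A-B), plus an octave, so the interval is some kind of eleventh.
Counting semitones, F4→Bb5 is 17, which is the perfect eleventh.
(Equivalently, a compound perfect fourth: a perfect fourth plus an octave.)

P11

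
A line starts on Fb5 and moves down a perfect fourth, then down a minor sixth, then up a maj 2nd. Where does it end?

Down a perfect fourth from Fb5: Cb5 (5 semitones down).
Down a minor sixth from Cb5: Eb4 (8 semitones down).
Eb4 up a major second → F4 (2 semitones).

F4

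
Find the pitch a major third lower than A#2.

Three letter names down from A: F.
A major third is 4 semitones; 4 semitones down from A#2 gives F#2.

F#2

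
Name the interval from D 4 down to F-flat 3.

A6

Descending from D4 to Fb3 is the same interval as ascending Fb3 to D4.
F to D spans six letter names (F-G-A-B-C-D) — that makes it a sixth of some quality.
A major sixth would be 9 semitones; Fb3 to D4 is 10, one semitone wider, so the interval is augmented.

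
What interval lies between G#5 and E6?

m6

G to E spans six letter names (G-A-B-C-D-E), so the interval is some kind of sixth.
G#5 to E6 is 8 semitones, a half step short of the major sixth (9), so this is minor.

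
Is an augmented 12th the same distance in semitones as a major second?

No

An augmented twelfth spans 20 semitones; a major second spans 2 semitones. They differ by 18.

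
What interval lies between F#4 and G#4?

M2

F to G spans two letter names (F-G), so the interval is some kind of second.
Counting semitones, F#4→G#4 is 2, which is the major second.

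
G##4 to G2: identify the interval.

Descending from G##4 to G2 is the same interval as ascending G2 to G##4.
G to G is the same letter name, plus 2 octaves — that makes it a fifteenth of some quality.
The perfect fifteenth is 24 semitones; here we have 26, two semitones wider: doubly augmented.
(Equivalently, a compound doubly augmented octave: a doubly augmented octave plus an octave.)

doubly augmented 15th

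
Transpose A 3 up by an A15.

For a fifteenth the letter name doesn't change: still A, two octaves up.
An augmented fifteenth spans 25 semitones, so from A3 the target pitch is A#5.

A-sharp 5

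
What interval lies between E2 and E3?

E to E is the same letter name, plus an octave: an octave.
The perfect octave spans 12 semitones, and E2 to E3 is exactly 12 semitones — so this is a perfect octave.

perfect 8th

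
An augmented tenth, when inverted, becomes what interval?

d6

First reduce the compound augmented tenth to its simple form, an augmented third.
The rule of nine gives the new number: 9 − 3 = 6, so a third becomes a sixth.
The quality also flips — augmented becomes diminished — giving a diminished sixth.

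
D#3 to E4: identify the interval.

D to E spans two letter names (D-E), plus an octave — that makes it a ninth of some quality.
At 13 semitones, D#3→E4 falls one short of a major ninth: minor.
(Equivalently, a compound minor second: a minor second plus an octave.)

minor ninth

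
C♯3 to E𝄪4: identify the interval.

augmented tenth

C to E spans three letter names (C-D-E), plus an octave, so the interval is some kind of tenth.
A major tenth would be 16 semitones; C#3 to E##4 is 17, one semitone wider, so the interval is augmented.
(Equivalently, a compound augmented third: an augmented third plus an octave.)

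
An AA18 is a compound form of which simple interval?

Each octave removed subtracts seven from the number: 18 − 14 = 4.
Quality carries through unchanged, so the simple form is a doubly augmented fourth.

AA4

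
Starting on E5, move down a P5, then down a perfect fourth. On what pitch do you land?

Down a perfect fifth from E5: A4 (7 semitones down).
A4 down a perfect fourth → E4 (5 semitones).

E4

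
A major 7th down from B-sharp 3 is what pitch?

C-sharp 3

The seventh takes the letter from B down to C.
A major seventh spans 11 semitones, so from B#3 the target pitch is C#3.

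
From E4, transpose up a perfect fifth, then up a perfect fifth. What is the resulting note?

F#5

A perfect fifth up from E4 is B4.
Up a perfect fifth from B4: F#5 (7 semitones up).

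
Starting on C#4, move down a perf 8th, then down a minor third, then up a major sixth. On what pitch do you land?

F##3

A perfect octave down from C#4 is C#3.
Down a minor third from C#3: A#2 (3 semitones down).
A major sixth up from A#2 is F##3.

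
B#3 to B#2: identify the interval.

P8

Descending from B#3 to B#2 is the same interval as ascending B#2 to B#3.
B to B is the same letter name, plus an octave: an octave.
B#2 to B#3 is 12 semitones, matching the perfect octave exactly, so the quality is perfect.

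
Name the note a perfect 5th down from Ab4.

Five letter names down from A: D.
A perfect fifth is 7 semitones; 7 semitones down from Ab4 gives Db4.

Db4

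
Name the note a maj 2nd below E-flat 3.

D-flat 3

Two letter names down from E: D.
A major second is 2 semitones; 2 semitones down from Eb3 gives Db3.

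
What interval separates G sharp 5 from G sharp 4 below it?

Descending from G#5 to G#4 is the same interval as ascending G#4 to G#5.
G to G is the same letter name, plus an octave, so the interval is some kind of octave.
The perfect octave spans 12 semitones, and G#4 to G#5 is exactly 12 semitones — so this is a perfect octave.

perfect 8th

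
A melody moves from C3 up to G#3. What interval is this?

C to G spans five letter names (C-D-E-F-G), so the interval is some kind of fifth.
C3 to G#3 spans 8 semitones — one semitone wider than the perfect fifth (7) — giving an augmented fifth.

augmented fifth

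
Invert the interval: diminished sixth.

Interval numbers invert to sum to nine: 6 + 3 = 9, so a sixth inverts to a third.
And diminished becomes augmented under inversion, so we get an augmented third.

augmented third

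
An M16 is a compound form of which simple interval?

M2

Take out 2 octaves (14 from the number): 16 − 14 = 2.
Quality carries through unchanged, so the simple form is a major second.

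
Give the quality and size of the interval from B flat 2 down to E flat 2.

perfect fifth

Descending from Bb2 to Eb2 is the same interval as ascending Eb2 to Bb2.
E to B spans five letter names (E-F-G-A-B) — that makes it a fifth of some quality.
The perfect fifth spans 7 semitones, and Eb2 to Bb2 is exactly 7 semitones — so this is a perfect fifth.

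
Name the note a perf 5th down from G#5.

Counting five letter names down from G lands on C.
Moving 7 semitones down from G#5 (the size of a perfect fifth) reaches C#5.

C#5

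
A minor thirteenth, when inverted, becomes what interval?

major third

First reduce the compound minor thirteenth to its simple form, a minor sixth.
Interval numbers invert to sum to nine: 6 + 3 = 9, so a sixth inverts to a third.
The quality also flips — minor becomes major — giving a major third.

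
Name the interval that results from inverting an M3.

minor sixth

The rule of nine gives the new number: 9 − 3 = 6, so a third becomes a sixth.
And major becomes minor under inversion, so we get a minor sixth.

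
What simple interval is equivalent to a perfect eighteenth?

perfect 4th

Each octave removed subtracts seven from the number: 18 − 14 = 4.
That makes a perfect eighteenth a compound perfect fourth — 2 octaves plus a perfect fourth.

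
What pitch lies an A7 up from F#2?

E##3

Counting seven letter names up from F lands on E.
An augmented seventh is 12 semitones; 12 semitones up from F#2 gives E##3.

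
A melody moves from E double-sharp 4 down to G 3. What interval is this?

AA6

Descending from E##4 to G3 is the same interval as ascending G3 to E##4.
G to E spans six letter names (G-A-B-C-D-E), so the interval is some kind of sixth.
The major sixth is 9 semitones; here we have 11, two semitones wider: doubly augmented.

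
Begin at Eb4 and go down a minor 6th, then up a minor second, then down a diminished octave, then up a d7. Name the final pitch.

Down a minor sixth from Eb4: G3 (8 semitones down).
Up a minor second from G3: Ab3 (1 semitone up).
A diminished octave down from Ab3 is A2.
Up a diminished seventh from A2: Gb3 (9 semitones up).

Gb3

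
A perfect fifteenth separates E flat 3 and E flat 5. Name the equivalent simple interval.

Take out an octave (7 from the number): 15 − 7 = 8.
Quality carries through unchanged, so the simple form is a perfect octave.

P8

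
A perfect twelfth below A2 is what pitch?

Five letters down from A (plus an octave) reaches D.
A perfect twelfth spans 19 semitones, so from A2 the target pitch is D1.

D1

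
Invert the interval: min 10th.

First reduce the compound minor tenth to its simple form, a minor third.
Inverted interval numbers add to nine, so a third pairs with a sixth (3 + 6 = 9).
Quality inverts too: minor becomes major. That makes the inversion a major sixth.

M6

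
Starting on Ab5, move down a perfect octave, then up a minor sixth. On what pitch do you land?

A perfect octave down from Ab5 is Ab4.
A minor sixth up from Ab4 is Fb5.

Fb5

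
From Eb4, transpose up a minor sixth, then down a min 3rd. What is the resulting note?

Ab4

Up a minor sixth from Eb4: Cb5 (8 semitones up).
A minor third down from Cb5 is Ab4.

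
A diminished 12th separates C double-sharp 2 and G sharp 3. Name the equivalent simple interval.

d5

Subtracting seven from the interval number removes an octave: 12 − 7 = 5.
So a diminished twelfth is an octave plus a diminished fifth. The quality is unchanged.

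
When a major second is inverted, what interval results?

Inverted interval numbers add to nine, so a second pairs with a seventh (2 + 7 = 9).
The quality also flips — major becomes minor — giving a minor seventh.

minor seventh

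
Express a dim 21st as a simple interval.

Subtracting seven from the interval number removes an octave: 21 − 14 = 7.
That makes a diminished twenty-first a compound diminished seventh — 2 octaves plus a diminished seventh.

diminished 7th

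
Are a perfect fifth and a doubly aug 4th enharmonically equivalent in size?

Both span 7 semitones: a perfect fifth and a doubly augmented fourth are the same chromatic distance.

Yes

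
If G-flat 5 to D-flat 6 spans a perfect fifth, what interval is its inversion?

P4

The rule of nine gives the new number: 9 − 5 = 4, so a fifth becomes a fourth.
And perfect stays perfect under inversion, so we get a perfect fourth.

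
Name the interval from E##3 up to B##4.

E to B spans five letter names (E-F-G-A-B), plus an octave: a twelfth.
Counting semitones, E##3→B##4 is 19, which is the perfect twelfth.
(Equivalently, a compound perfect fifth: a perfect fifth plus an octave.)

perfect 12th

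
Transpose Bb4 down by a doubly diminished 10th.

The tenth's letter: B down three letter names plus an octave → G.
Moving 13 semitones down from Bb4 (the size of a doubly diminished tenth) reaches G##3.

G##3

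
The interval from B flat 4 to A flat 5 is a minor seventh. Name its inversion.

Interval numbers invert to sum to nine: 7 + 2 = 9, so a seventh inverts to a second.
Quality inverts too: minor becomes major. That makes the inversion a major second.

major second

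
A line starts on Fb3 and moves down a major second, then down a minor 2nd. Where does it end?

Db3

Down a major second from Fb3: Ebb3 (2 semitones down).
Down a minor second from Ebb3: Db3 (1 semitone down).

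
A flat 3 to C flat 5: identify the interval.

A to C spans three letter names (A-B-C), plus an octave: a tenth.
Ab3 to Cb5 is 15 semitones, a half step short of the major tenth (16), so this is minor.
(Equivalently, a compound minor third: a minor third plus an octave.)

m10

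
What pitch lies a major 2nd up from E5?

Two letter names up from E: F.
A major second spans 2 semitones, so from E5 the target pitch is F#5.

F#5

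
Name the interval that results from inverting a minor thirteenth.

M3

First reduce the compound minor thirteenth to its simple form, a minor sixth.
Interval numbers invert to sum to nine: 6 + 3 = 9, so a sixth inverts to a third.
Quality inverts too: minor becomes major. That makes the inversion a major third.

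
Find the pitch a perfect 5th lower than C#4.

Counting five letter names down from C lands on F.
A perfect fifth spans 7 semitones, so from C#4 the target pitch is F#3.

F#3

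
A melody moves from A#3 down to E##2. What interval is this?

Descending from A#3 to E##2 is the same interval as ascending E##2 to A#3.
E to A spans four letter names (E-F-G-A), plus an octave — that makes it an eleventh of some quality.
The perfect eleventh is 17 semitones; here we have 16, one semitone narrower: diminished.
(Equivalently, a compound diminished fourth: a diminished fourth plus an octave.)

diminished eleventh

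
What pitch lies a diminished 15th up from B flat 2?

The letter stays B (same as the start), shifted two octaves up.
A diminished fifteenth is 23 semitones; 23 semitones up from Bb2 gives Bbb4.

B double-flat 4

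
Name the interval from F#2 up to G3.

F to G spans two letter names (F-G), plus an octave — that makes it a ninth of some quality.
At 13 semitones, F#2→G3 falls one short of a major ninth: minor.
(Equivalently, a compound minor second: a minor second plus an octave.)

minor 9th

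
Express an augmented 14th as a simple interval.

augmented 7th

Take out an octave (7 from the number): 14 − 7 = 7.
So an augmented fourteenth is an octave plus an augmented seventh. The quality is unchanged.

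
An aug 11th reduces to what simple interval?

Each octave removed subtracts seven from the number: 11 − 7 = 4.
Quality carries through unchanged, so the simple form is an augmented fourth.

augmented fourth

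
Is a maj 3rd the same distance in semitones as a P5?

No

A major third is 4 semitones but a perfect fifth is 7 semitones — different sizes.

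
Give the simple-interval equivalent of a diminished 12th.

Take out an octave (7 from the number): 12 − 7 = 5.
That makes a diminished twelfth a compound diminished fifth — an octave plus a diminished fifth.

d5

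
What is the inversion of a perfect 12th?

perfect 4th

First reduce the compound perfect twelfth to its simple form, a perfect fifth.
Inverted interval numbers add to nine, so a fifth pairs with a fourth (5 + 4 = 9).
The quality also flips — perfect stays perfect — giving a perfect fourth.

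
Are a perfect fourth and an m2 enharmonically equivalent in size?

No

5 semitones (perfect fourth) vs 1 semitone (minor second): not equal.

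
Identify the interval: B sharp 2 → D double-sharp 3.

M3

B to D spans three letter names (B-C-D), so the interval is some kind of third.
B#2 to D##3 is 4 semitones, matching the major third exactly, so the quality is major.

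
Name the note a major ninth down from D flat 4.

Two letters down from D (plus an octave) reaches C.
Moving 14 semitones down from Db4 (the size of a major ninth) reaches Cb3.

C flat 3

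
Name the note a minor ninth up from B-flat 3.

C-flat 5

The ninth's letter: B up two letter names plus an octave → C.
A minor ninth spans 13 semitones, so from Bb3 the target pitch is Cb5.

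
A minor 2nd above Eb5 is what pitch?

The second takes the letter from E up to F.
A minor second is 1 semitone; 1 semitone up from Eb5 gives Fb5.

Fb5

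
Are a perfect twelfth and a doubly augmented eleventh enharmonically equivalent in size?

Yes

A perfect twelfth = 19 semitones = a doubly augmented eleventh; enharmonically equal.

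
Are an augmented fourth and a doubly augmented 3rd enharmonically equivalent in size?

An augmented fourth = 6 semitones = a doubly augmented third; enharmonically equal.

Yes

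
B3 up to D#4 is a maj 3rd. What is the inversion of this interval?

Inverted interval numbers add to nine, so a third pairs with a sixth (3 + 6 = 9).
Quality inverts too: major becomes minor. That makes the inversion a minor sixth.

m6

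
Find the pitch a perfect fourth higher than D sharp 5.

G sharp 5

The fourth takes the letter from D up to G.
A perfect fourth spans 5 semitones, so from D#5 the target pitch is G#5.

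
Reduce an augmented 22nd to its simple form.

Subtracting seven from the interval number removes an octave: 22 − 14 = 8.
Quality carries through unchanged, so the simple form is an augmented octave.

augmented 8th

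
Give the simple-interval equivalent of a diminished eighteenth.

Each octave removed subtracts seven from the number: 18 − 14 = 4.
So a diminished eighteenth is 2 octaves plus a diminished fourth. The quality is unchanged.

d4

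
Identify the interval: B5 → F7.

diminished 12th

B to F spans five letter names (B-C-D-E-F), plus an octave, so the interval is some kind of twelfth.
B5 to F7 spans 18 semitones — one semitone narrower than the perfect twelfth (19) — giving a diminished twelfth.
(Equivalently, a compound diminished fifth: a diminished fifth plus an octave.)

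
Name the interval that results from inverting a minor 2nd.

The rule of nine gives the new number: 9 − 2 = 7, so a second becomes a seventh.
Quality inverts too: minor becomes major. That makes the inversion a major seventh.

M7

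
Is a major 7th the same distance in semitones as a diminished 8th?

Both span 11 semitones: a major seventh and a diminished octave are the same chromatic distance.

Yes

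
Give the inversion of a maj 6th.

Inverted interval numbers add to nine, so a sixth pairs with a third (6 + 3 = 9).
The quality also flips — major becomes minor — giving a minor third.

m3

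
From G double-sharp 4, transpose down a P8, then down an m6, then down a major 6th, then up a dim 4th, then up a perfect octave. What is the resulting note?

Down a perfect octave from G##4: G##3 (12 semitones down).
Down a minor sixth from G##3: B##2 (8 semitones down).
A major sixth down from B##2 is D##2.
A diminished fourth up from D##2 is G#2.
A perfect octave up from G#2 is G#3.

G sharp 3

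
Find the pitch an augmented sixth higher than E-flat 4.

Six letter names up from E: C.
An augmented sixth is 10 semitones; 10 semitones up from Eb4 gives C#5.

C-sharp 5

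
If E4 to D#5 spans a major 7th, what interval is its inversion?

m2

The rule of nine gives the new number: 9 − 7 = 2, so a seventh becomes a second.
And major becomes minor under inversion, so we get a minor second.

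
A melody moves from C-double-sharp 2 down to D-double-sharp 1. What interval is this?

minor seventh

Descending from C##2 to D##1 is the same interval as ascending D##1 to C##2.
D to C spans seven letter names (D-E-F-G-A-B-C): a seventh.
D##1 to C##2 is 10 semitones, a half step short of the major seventh (11), so this is minor.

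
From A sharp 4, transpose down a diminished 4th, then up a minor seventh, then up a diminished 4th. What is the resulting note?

A diminished fourth down from A#4 is E##4.
E##4 up a minor seventh → D##5 (10 semitones).
A diminished fourth up from D##5 is G#5.

G sharp 5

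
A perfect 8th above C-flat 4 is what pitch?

An octave keeps the letter name C, an octave up from C.
A perfect octave is 12 semitones; 12 semitones up from Cb4 gives Cb5.

C-flat 5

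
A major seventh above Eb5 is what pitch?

D6

Seven letter names up from E: D.
A major seventh is 11 semitones; 11 semitones up from Eb5 gives D6.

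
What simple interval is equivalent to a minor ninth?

minor second

Take out an octave (7 from the number): 9 − 7 = 2.
Quality carries through unchanged, so the simple form is a minor second.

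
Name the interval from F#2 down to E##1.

Descending from F#2 to E##1 is the same interval as ascending E##1 to F#2.
E to F spans two letter names (E-F), plus an octave — that makes it a ninth of some quality.
The major ninth is 14 semitones; here we have 12, two semitones narrower: diminished.

d9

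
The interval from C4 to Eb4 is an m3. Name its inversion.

The rule of nine gives the new number: 9 − 3 = 6, so a third becomes a sixth.
Quality inverts too: minor becomes major. That makes the inversion a major sixth.

major sixth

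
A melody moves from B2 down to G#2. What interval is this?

minor third

Descending from B2 to G#2 is the same interval as ascending G#2 to B2.
G to B spans three letter names (G-A-B), so the interval is some kind of third.
A major third would be 4 semitones, but G#2 to B2 is 3 — one semitone narrower, making it a minor third.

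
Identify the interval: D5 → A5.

D to A spans five letter names (D-E-F-G-A), so the interval is some kind of fifth.
The perfect fifth spans 7 semitones, and D5 to A5 is exactly 7 semitones — so this is a perfect fifth.

perfect 5th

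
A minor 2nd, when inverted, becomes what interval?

Interval numbers invert to sum to nine: 2 + 7 = 9, so a second inverts to a seventh.
Quality inverts too: minor becomes major. That makes the inversion a major seventh.

major seventh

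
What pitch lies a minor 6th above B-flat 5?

Counting six letter names up from B lands on G.
Moving 8 semitones up from Bb5 (the size of a minor sixth) reaches Gb6.

G-flat 6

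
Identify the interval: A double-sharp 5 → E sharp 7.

diminished twelfth

A to E spans five letter names (A-B-C-D-E), plus an octave — that makes it a twelfth of some quality.
The perfect twelfth is 19 semitones; here we have 18, one semitone narrower: diminished.
(Equivalently, a compound diminished fifth: a diminished fifth plus an octave.)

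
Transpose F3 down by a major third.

The third takes the letter from F down to D.
Moving 4 semitones down from F3 (the size of a major third) reaches Db3.

Db3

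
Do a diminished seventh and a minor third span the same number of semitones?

A diminished seventh spans 9 semitones; a minor third spans 3 semitones. They differ by 6.

No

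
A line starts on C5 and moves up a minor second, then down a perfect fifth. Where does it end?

A minor second up from C5 is Db5.
Db5 down a perfect fifth → Gb4 (7 semitones).

Gb4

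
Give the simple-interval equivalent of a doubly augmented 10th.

Take out an octave (7 from the number): 10 − 7 = 3.
Quality carries through unchanged, so the simple form is a doubly augmented third.

doubly augmented 3rd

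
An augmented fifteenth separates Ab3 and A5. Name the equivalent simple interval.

Take out an octave (7 from the number): 15 − 7 = 8.
That makes an augmented fifteenth a compound augmented octave — an octave plus an augmented octave.

augmented octave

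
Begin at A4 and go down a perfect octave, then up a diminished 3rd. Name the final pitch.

A perfect octave down from A4 is A3.
Up a diminished third from A3: Cb4 (2 semitones up).

Cb4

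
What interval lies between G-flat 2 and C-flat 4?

perfect eleventh

G to C spans four letter names (G-A-B-C), plus an octave — that makes it an eleventh of some quality.
Counting semitones, Gb2→Cb4 is 17, which is the perfect eleventh.
(Equivalently, a compound perfect fourth: a perfect fourth plus an octave.)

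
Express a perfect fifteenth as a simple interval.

Each octave removed subtracts seven from the number: 15 − 7 = 8.
Quality carries through unchanged, so the simple form is a perfect octave.

perfect 8th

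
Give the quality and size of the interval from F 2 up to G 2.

F to G spans two letter names (F-G) — that makes it a second of some quality.
Counting semitones, F2→G2 is 2, which is the major second.

major 2nd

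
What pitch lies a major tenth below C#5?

Counting three letter names plus an octave down from C lands on A.
A major tenth spans 16 semitones, so from C#5 the target pitch is A3.

A3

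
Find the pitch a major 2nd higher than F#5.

G#5

The second takes the letter from F up to G.
A major second spans 2 semitones, so from F#5 the target pitch is G#5.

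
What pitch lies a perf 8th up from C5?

C6

For an octave the letter name doesn't change: still C, an octave up.
A perfect octave spans 12 semitones, so from C5 the target pitch is C6.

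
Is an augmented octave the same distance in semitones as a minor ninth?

An augmented octave = 13 semitones = a minor ninth; enharmonically equal.

Yes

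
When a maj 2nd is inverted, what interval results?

Inverted interval numbers add to nine, so a second pairs with a seventh (2 + 7 = 9).
The quality also flips — major becomes minor — giving a minor seventh.

m7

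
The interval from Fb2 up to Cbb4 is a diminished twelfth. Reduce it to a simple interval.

diminished fifth

Each octave removed subtracts seven from the number: 12 − 7 = 5.
So a diminished twelfth is an octave plus a diminished fifth. The quality is unchanged.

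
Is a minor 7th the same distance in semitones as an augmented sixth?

Both span 10 semitones: a minor seventh and an augmented sixth are the same chromatic distance.

Yes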